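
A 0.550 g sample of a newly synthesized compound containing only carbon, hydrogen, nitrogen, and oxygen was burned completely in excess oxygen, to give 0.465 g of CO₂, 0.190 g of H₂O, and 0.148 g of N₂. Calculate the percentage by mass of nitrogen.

26.9%

mol C = 0.465 g CO₂ ÷ 44.009 g/mol = 0.01057 mol
mol H = 2 × 0.190 g H₂O ÷ 18.015 g/mol = 0.02109 mol
mol N = 2 × 0.148 g N₂ ÷ 28.014 g/mol = 0.01057 mol
mass O = 0.550 − (0.1269 + 0.02126 + 0.1480) = 0.2538 g → mol O = 0.2538 ÷ 15.999 = 0.01587 mol
mass % N = 0.1480 g ÷ 0.550 g × 100%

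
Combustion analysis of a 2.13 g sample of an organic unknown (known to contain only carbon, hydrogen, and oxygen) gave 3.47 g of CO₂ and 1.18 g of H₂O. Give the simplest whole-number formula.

C6H10O5

mol C = 3.47 g CO₂ ÷ 44.009 g/mol = 0.07885 mol
mol H = 2 × 1.18 g H₂O ÷ 18.015 g/mol = 0.1310 mol
mass O = 2.13 − (0.9470 + 0.1320) = 1.051 g → mol O = 1.051 ÷ 15.999 = 0.06569 mol
Divide by the smallest (0.06569 mol): C 1.200, H 1.994, O 1.000
Multiplying each by 5 gives whole numbers: C 6.00, H 9.97, O 5.00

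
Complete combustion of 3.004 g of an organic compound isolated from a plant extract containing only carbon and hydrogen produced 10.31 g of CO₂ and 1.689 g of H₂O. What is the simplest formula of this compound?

mol C = 10.31 g CO₂ ÷ 44.009 g/mol = 0.23427 mol
mol H = 2 × 1.689 g H₂O ÷ 18.015 g/mol = 0.18751 mol
Divide by the smallest (0.18751 mol): C 1.249, H 1.000
Multiplying each by 4 gives whole numbers: C 5.00, H 4.00

C5H4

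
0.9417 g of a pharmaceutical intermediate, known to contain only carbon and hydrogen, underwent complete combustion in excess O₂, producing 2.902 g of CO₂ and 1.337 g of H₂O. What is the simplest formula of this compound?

mol C = 2.902 g CO₂ ÷ 44.009 g/mol = 0.065941 mol
mol H = 2 × 1.337 g H₂O ÷ 18.015 g/mol = 0.14843 mol
Divide by the smallest (0.065941 mol): C 1.000, H 2.251
Multiplying each by 4 gives whole numbers: C 4.00, H 9.00

C4H9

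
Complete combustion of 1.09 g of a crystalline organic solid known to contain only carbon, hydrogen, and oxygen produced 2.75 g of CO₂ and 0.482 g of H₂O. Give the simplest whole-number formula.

mol C = 2.75 g CO₂ ÷ 44.009 g/mol = 0.06249 mol
mol H = 2 × 0.482 g H₂O ÷ 18.015 g/mol = 0.05351 mol
mass O = 1.09 − (0.7505 + 0.05394) = 0.2855 g → mol O = 0.2855 ÷ 15.999 = 0.01785 mol
Divide by the smallest (0.01785 mol): C 3.501, H 2.998, O 1.000
Multiplying each by 2 gives whole numbers: C 7.00, H 6.00, O 2.00

C7H6O2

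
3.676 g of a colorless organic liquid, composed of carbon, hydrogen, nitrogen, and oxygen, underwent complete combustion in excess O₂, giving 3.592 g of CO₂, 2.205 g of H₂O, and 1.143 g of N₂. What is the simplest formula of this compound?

mol C = 3.592 g CO₂ ÷ 44.009 g/mol = 0.081620 mol
mol H = 2 × 2.205 g H₂O ÷ 18.015 g/mol = 0.24480 mol
mol N = 2 × 1.143 g N₂ ÷ 28.014 g/mol = 0.081602 mol
mass O = 3.676 − (0.98033 + 0.24675 + 1.1430) = 1.3059 g → mol O = 1.3059 ÷ 15.999 = 0.081625 mol
Divide by the smallest (0.081602 mol): C 1.000, H 3.000, N 1.000, O 1.000

CH3NO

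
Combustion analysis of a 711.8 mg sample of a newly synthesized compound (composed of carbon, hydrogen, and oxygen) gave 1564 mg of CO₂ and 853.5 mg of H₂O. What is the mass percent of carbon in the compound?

59.97%

mol C = 1.564 g CO₂ ÷ 44.009 g/mol = 0.035538 mol
mol H = 2 × 0.8535 g H₂O ÷ 18.015 g/mol = 0.094754 mol
mass O = 0.7118 − (0.42685 + 0.095512) = 0.18944 g → mol O = 0.18944 ÷ 15.999 = 0.011841 mol
mass % C = 0.42685 g ÷ 0.7118 g × 100%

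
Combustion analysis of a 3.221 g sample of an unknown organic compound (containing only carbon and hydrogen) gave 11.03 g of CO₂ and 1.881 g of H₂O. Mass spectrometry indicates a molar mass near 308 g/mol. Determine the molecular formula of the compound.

mol C = 11.03 g CO₂ ÷ 44.009 g/mol = 0.25063 mol
mol H = 2 × 1.881 g H₂O ÷ 18.015 g/mol = 0.20883 mol
Divide by the smallest (0.20883 mol): C 1.200, H 1.000
Multiplying each by 5 gives whole numbers: C 6.00, H 5.00
Empirical formula: C6H5
Empirical-formula mass = 77.11 g/mol; 308 ÷ 77.11 ≈ 4, so the molecular formula is C24H20.

C24H20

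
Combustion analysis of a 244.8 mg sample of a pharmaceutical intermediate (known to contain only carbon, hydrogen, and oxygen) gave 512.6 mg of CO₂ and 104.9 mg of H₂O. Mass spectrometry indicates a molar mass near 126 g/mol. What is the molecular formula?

C6H6O3

mol C = 0.5126 g CO₂ ÷ 44.009 g/mol = 0.011648 mol
mol H = 2 × 0.1049 g H₂O ÷ 18.015 g/mol = 0.011646 mol
mass O = 0.2448 − (0.13990 + 0.011739) = 0.093161 g → mol O = 0.093161 ÷ 15.999 = 0.0058230 mol
Divide by the smallest (0.0058230 mol): C 2.000, H 2.000, O 1.000
Empirical formula: C2H2O
Empirical-formula mass = 42.04 g/mol; 126 ÷ 42.04 ≈ 3, so the molecular formula is C6H6O3.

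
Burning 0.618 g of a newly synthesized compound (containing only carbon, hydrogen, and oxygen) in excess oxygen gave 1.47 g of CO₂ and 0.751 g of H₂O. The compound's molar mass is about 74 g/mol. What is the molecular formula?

mol C = 1.47 g CO₂ ÷ 44.009 g/mol = 0.03340 mol
mol H = 2 × 0.751 g H₂O ÷ 18.015 g/mol = 0.08337 mol
mass O = 0.618 − (0.4012 + 0.08404) = 0.1328 g → mol O = 0.1328 ÷ 15.999 = 0.008298 mol
Divide by the smallest (0.008298 mol): C 4.025, H 10.047, O 1.000
Empirical formula: C4H10O
Empirical-formula mass = 74.12 g/mol; 74 ÷ 74.12 ≈ 1, so the molecular formula is C4H10O.

C4H10O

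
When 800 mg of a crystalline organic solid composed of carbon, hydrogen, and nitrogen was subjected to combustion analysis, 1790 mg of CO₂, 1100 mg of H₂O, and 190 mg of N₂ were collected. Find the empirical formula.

mol C = 1.79 g CO₂ ÷ 44.009 g/mol = 0.04067 mol
mol H = 2 × 1.10 g H₂O ÷ 18.015 g/mol = 0.1221 mol
mol N = 2 × 0.190 g N₂ ÷ 28.014 g/mol = 0.01356 mol
Divide by the smallest (0.01356 mol): C 2.998, H 9.003, N 1.000

C3H9N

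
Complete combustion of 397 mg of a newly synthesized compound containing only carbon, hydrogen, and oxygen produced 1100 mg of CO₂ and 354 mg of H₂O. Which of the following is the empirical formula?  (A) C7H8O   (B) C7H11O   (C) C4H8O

mol C = 1.10 g CO₂ ÷ 44.009 g/mol = 0.02499 mol
mol H = 2 × 0.354 g H₂O ÷ 18.015 g/mol = 0.03930 mol
mass O = 0.397 − (0.3002 + 0.03961) = 0.05717 g → mol O = 0.05717 ÷ 15.999 = 0.003573 mol
Divide by the smallest (0.003573 mol): C 6.995, H 10.998, O 1.000

(B) C7H11O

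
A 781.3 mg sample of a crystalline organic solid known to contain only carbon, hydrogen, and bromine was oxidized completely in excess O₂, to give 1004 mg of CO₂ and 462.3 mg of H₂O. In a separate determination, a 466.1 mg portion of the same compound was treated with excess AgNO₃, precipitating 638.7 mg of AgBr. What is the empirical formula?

mol C = 1.004 g CO₂ ÷ 44.009 g/mol = 0.022814 mol
mol H = 2 × 0.4623 g H₂O ÷ 18.015 g/mol = 0.051324 mol
From the AgBr data: mol Br per gram of compound = (0.6387 ÷ 187.772) ÷ 0.4661 = 0.0072977 mol/g, so in the 0.7813 g combustion sample mol Br = 0.0057017 mol
Divide by the smallest (0.0057017 mol): C 4.001, H 9.001, Br 1.000

C4H9Br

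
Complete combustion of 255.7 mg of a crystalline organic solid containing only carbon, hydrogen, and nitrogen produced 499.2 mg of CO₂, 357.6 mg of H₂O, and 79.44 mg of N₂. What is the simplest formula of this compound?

C2H7N

mol C = 0.4992 g CO₂ ÷ 44.009 g/mol = 0.011343 mol
mol H = 2 × 0.3576 g H₂O ÷ 18.015 g/mol = 0.039700 mol
mol N = 2 × 0.07944 g N₂ ÷ 28.014 g/mol = 0.0056714 mol
Divide by the smallest (0.0056714 mol): C 2.000, H 7.000, N 1.000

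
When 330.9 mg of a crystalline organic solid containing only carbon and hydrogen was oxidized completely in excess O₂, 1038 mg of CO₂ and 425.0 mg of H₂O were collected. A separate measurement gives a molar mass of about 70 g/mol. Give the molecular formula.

C5H10

mol C = 1.038 g CO₂ ÷ 44.009 g/mol = 0.023586 mol
mol H = 2 × 0.4250 g H₂O ÷ 18.015 g/mol = 0.047183 mol
Divide by the smallest (0.023586 mol): C 1.000, H 2.000
Empirical formula: CH2
Empirical-formula mass = 14.03 g/mol; 70 ÷ 14.03 ≈ 5, so the molecular formula is C5H10.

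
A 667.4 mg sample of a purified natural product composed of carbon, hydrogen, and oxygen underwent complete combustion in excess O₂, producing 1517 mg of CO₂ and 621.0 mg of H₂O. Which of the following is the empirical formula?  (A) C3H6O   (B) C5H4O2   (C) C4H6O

(A) C3H6O

mol C = 1.517 g CO₂ ÷ 44.009 g/mol = 0.034470 mol
mol H = 2 × 0.6210 g H₂O ÷ 18.015 g/mol = 0.068943 mol
mass O = 0.6674 − (0.41402 + 0.069494) = 0.18388 g → mol O = 0.18388 ÷ 15.999 = 0.011493 mol
Divide by the smallest (0.011493 mol): C 2.999, H 5.998, O 1.000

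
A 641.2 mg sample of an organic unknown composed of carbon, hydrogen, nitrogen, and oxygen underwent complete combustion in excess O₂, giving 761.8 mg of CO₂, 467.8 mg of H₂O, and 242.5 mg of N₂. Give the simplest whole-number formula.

mol C = 0.7618 g CO₂ ÷ 44.009 g/mol = 0.017310 mol
mol H = 2 × 0.4678 g H₂O ÷ 18.015 g/mol = 0.051934 mol
mol N = 2 × 0.2425 g N₂ ÷ 28.014 g/mol = 0.017313 mol
mass O = 0.6412 − (0.20791 + 0.052350 + 0.24250) = 0.13844 g → mol O = 0.13844 ÷ 15.999 = 0.0086529 mol
Divide by the smallest (0.0086529 mol): C 2.000, H 6.002, N 2.001, O 1.000

C2H6N2O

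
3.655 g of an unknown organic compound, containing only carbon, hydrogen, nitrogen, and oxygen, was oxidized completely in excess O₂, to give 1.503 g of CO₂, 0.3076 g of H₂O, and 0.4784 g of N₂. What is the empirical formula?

mol C = 1.503 g CO₂ ÷ 44.009 g/mol = 0.034152 mol
mol H = 2 × 0.3076 g H₂O ÷ 18.015 g/mol = 0.034149 mol
mol N = 2 × 0.4784 g N₂ ÷ 28.014 g/mol = 0.034154 mol
mass O = 3.655 − (0.41020 + 0.034423 + 0.47840) = 2.7320 g → mol O = 2.7320 ÷ 15.999 = 0.17076 mol
Divide by the smallest (0.034149 mol): C 1.000, H 1.000, N 1.000, O 5.000

CHNO5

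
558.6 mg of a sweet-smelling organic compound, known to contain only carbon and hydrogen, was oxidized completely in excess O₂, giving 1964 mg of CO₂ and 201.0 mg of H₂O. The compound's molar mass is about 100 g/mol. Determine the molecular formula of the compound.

mol C = 1.964 g CO₂ ÷ 44.009 g/mol = 0.044627 mol
mol H = 2 × 0.2010 g H₂O ÷ 18.015 g/mol = 0.022315 mol
Divide by the smallest (0.022315 mol): C 2.000, H 1.000
Empirical formula: C2H
Empirical-formula mass = 25.03 g/mol; 100 ÷ 25.03 ≈ 4, so the molecular formula is C8H4.

C8H4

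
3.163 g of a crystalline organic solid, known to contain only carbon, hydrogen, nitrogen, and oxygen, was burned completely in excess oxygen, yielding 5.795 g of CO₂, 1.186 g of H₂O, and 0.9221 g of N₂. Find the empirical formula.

mol C = 5.795 g CO₂ ÷ 44.009 g/mol = 0.13168 mol
mol H = 2 × 1.186 g H₂O ÷ 18.015 g/mol = 0.13167 mol
mol N = 2 × 0.9221 g N₂ ÷ 28.014 g/mol = 0.065831 mol
mass O = 3.163 − (1.5816 + 0.13272 + 0.92210) = 0.52660 g → mol O = 0.52660 ÷ 15.999 = 0.032914 mol
Divide by the smallest (0.032914 mol): C 4.001, H 4.000, N 2.000, O 1.000

C4H4N2O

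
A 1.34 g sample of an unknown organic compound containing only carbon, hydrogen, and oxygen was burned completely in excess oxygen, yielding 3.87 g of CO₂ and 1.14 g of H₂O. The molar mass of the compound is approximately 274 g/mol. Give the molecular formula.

mol C = 3.87 g CO₂ ÷ 44.009 g/mol = 0.08794 mol
mol H = 2 × 1.14 g H₂O ÷ 18.015 g/mol = 0.1266 mol
mass O = 1.34 − (1.056 + 0.1276) = 0.1562 g → mol O = 0.1562 ÷ 15.999 = 0.009764 mol
Divide by the smallest (0.009764 mol): C 9.006, H 12.962, O 1.000
Empirical formula: C9H13O
Empirical-formula mass = 137.20 g/mol; 274 ÷ 137.20 ≈ 2, so the molecular formula is C18H26O2.

C18H26O2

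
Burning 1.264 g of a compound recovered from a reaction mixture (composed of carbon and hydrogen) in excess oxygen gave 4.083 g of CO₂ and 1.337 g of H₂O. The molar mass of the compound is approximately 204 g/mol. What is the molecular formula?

C15H24

mol C = 4.083 g CO₂ ÷ 44.009 g/mol = 0.092776 mol
mol H = 2 × 1.337 g H₂O ÷ 18.015 g/mol = 0.14843 mol
Divide by the smallest (0.092776 mol): C 1.000, H 1.600
Multiplying each by 5 gives whole numbers: C 5.00, H 8.00
Empirical formula: C5H8
Empirical-formula mass = 68.12 g/mol; 204 ÷ 68.12 ≈ 3, so the molecular formula is C15H24.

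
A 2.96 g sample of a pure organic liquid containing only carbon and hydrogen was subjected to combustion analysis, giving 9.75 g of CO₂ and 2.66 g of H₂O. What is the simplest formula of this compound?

C3H4

mol C = 9.75 g CO₂ ÷ 44.009 g/mol = 0.2215 mol
mol H = 2 × 2.66 g H₂O ÷ 18.015 g/mol = 0.2953 mol
Divide by the smallest (0.2215 mol): C 1.000, H 1.333
Multiplying each by 3 gives whole numbers: C 3.00, H 4.00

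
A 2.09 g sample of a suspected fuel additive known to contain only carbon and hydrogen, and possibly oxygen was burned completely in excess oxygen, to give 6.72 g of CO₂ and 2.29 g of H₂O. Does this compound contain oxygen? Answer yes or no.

no

mol C = 6.72 g CO₂ ÷ 44.009 g/mol = 0.1527 mol
mol H = 2 × 2.29 g H₂O ÷ 18.015 g/mol = 0.2542 mol
C and H together account for 2.090 g — essentially the entire 2.09 g sample — so the compound contains no oxygen.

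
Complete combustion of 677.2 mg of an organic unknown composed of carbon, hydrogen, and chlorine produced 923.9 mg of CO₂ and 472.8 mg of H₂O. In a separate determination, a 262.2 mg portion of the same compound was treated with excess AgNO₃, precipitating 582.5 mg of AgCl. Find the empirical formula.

C2H5Cl

mol C = 0.9239 g CO₂ ÷ 44.009 g/mol = 0.020993 mol
mol H = 2 × 0.4728 g H₂O ÷ 18.015 g/mol = 0.052490 mol
From the AgCl data: mol Cl per gram of compound = (0.5825 ÷ 143.318) ÷ 0.2622 = 0.015501 mol/g, so in the 0.6772 g combustion sample mol Cl = 0.010497 mol
Divide by the smallest (0.010497 mol): C 2.000, H 5.000, Cl 1.000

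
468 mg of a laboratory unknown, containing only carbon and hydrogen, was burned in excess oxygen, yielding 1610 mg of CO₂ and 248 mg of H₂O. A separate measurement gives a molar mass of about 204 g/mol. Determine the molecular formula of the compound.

C16H12

mol C = 1.61 g CO₂ ÷ 44.009 g/mol = 0.03658 mol
mol H = 2 × 0.248 g H₂O ÷ 18.015 g/mol = 0.02753 mol
Divide by the smallest (0.02753 mol): C 1.329, H 1.000
Multiplying each by 3 gives whole numbers: C 3.99, H 3.00
Empirical formula: C4H3
Empirical-formula mass = 51.07 g/mol; 204 ÷ 51.07 ≈ 4, so the molecular formula is C16H12.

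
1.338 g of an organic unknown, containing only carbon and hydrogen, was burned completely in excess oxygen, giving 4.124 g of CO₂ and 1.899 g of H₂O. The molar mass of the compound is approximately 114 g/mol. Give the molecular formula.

C8H18

mol C = 4.124 g CO₂ ÷ 44.009 g/mol = 0.093708 mol
mol H = 2 × 1.899 g H₂O ÷ 18.015 g/mol = 0.21082 mol
Divide by the smallest (0.093708 mol): C 1.000, H 2.250
Multiplying each by 4 gives whole numbers: C 4.00, H 9.00
Empirical formula: C4H9
Empirical-formula mass = 57.12 g/mol; 114 ÷ 57.12 ≈ 2, so the molecular formula is C8H18.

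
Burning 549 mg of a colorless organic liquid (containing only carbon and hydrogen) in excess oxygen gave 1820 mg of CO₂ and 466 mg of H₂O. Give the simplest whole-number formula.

mol C = 1.82 g CO₂ ÷ 44.009 g/mol = 0.04136 mol
mol H = 2 × 0.466 g H₂O ÷ 18.015 g/mol = 0.05173 mol
Divide by the smallest (0.04136 mol): C 1.000, H 1.251
Multiplying each by 4 gives whole numbers: C 4.00, H 5.00

C4H5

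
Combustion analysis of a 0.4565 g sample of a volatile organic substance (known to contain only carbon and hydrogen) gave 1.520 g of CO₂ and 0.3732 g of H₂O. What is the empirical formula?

C5H6

mol C = 1.520 g CO₂ ÷ 44.009 g/mol = 0.034538 mol
mol H = 2 × 0.3732 g H₂O ÷ 18.015 g/mol = 0.041432 mol
Divide by the smallest (0.034538 mol): C 1.000, H 1.200
Multiplying each by 5 gives whole numbers: C 5.00, H 6.00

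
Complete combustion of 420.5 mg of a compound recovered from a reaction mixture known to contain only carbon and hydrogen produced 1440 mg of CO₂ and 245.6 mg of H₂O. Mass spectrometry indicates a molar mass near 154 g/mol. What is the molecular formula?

mol C = 1.440 g CO₂ ÷ 44.009 g/mol = 0.032721 mol
mol H = 2 × 0.2456 g H₂O ÷ 18.015 g/mol = 0.027266 mol
Divide by the smallest (0.027266 mol): C 1.200, H 1.000
Multiplying each by 5 gives whole numbers: C 6.00, H 5.00
Empirical formula: C6H5
Empirical-formula mass = 77.11 g/mol; 154 ÷ 77.11 ≈ 2, so the molecular formula is C12H10.

C12H10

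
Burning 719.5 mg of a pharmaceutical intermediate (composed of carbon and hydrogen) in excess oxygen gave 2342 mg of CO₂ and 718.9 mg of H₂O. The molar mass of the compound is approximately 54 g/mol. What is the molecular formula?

mol C = 2.342 g CO₂ ÷ 44.009 g/mol = 0.053216 mol
mol H = 2 × 0.7189 g H₂O ÷ 18.015 g/mol = 0.079811 mol
Divide by the smallest (0.053216 mol): C 1.000, H 1.500
Multiplying each by 2 gives whole numbers: C 2.00, H 3.00
Empirical formula: C2H3
Empirical-formula mass = 27.05 g/mol; 54 ÷ 27.05 ≈ 2, so the molecular formula is C4H6.

C4H6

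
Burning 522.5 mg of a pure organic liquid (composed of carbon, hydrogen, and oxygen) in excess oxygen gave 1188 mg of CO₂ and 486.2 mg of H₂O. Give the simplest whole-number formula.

C3H6O

mol C = 1.188 g CO₂ ÷ 44.009 g/mol = 0.026994 mol
mol H = 2 × 0.4862 g H₂O ÷ 18.015 g/mol = 0.053977 mol
mass O = 0.5225 − (0.32423 + 0.054409) = 0.14386 g → mol O = 0.14386 ÷ 15.999 = 0.0089918 mol
Divide by the smallest (0.0089918 mol): C 3.002, H 6.003, O 1.000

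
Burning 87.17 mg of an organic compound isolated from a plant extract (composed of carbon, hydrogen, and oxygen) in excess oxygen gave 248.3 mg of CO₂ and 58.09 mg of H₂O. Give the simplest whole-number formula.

C7H8O

mol C = 0.2483 g CO₂ ÷ 44.009 g/mol = 0.0056420 mol
mol H = 2 × 0.05809 g H₂O ÷ 18.015 g/mol = 0.0064491 mol
mass O = 0.08717 − (0.067766 + 0.0065007) = 0.012903 g → mol O = 0.012903 ÷ 15.999 = 0.00080648 mol
Divide by the smallest (0.00080648 mol): C 6.996, H 7.997, O 1.000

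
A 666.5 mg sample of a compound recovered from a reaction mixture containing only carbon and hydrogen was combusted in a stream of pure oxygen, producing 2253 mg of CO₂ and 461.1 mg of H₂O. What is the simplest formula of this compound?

CH

mol C = 2.253 g CO₂ ÷ 44.009 g/mol = 0.051194 mol
mol H = 2 × 0.4611 g H₂O ÷ 18.015 g/mol = 0.051191 mol
Divide by the smallest (0.051191 mol): C 1.000, H 1.000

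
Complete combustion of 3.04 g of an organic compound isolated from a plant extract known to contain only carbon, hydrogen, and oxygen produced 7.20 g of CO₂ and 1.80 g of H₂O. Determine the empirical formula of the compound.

C9H11O3

mol C = 7.20 g CO₂ ÷ 44.009 g/mol = 0.1636 mol
mol H = 2 × 1.80 g H₂O ÷ 18.015 g/mol = 0.1998 mol
mass O = 3.04 − (1.965 + 0.2014) = 0.8735 g → mol O = 0.8735 ÷ 15.999 = 0.05460 mol
Divide by the smallest (0.05460 mol): C 2.996, H 3.660, O 1.000
Multiplying each by 3 gives whole numbers: C 8.99, H 10.98, O 3.00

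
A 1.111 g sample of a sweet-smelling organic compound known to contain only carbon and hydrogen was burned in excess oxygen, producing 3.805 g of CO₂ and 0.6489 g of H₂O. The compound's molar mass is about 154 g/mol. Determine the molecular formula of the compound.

mol C = 3.805 g CO₂ ÷ 44.009 g/mol = 0.086460 mol
mol H = 2 × 0.6489 g H₂O ÷ 18.015 g/mol = 0.072040 mol
Divide by the smallest (0.072040 mol): C 1.200, H 1.000
Multiplying each by 5 gives whole numbers: C 6.00, H 5.00
Empirical formula: C6H5
Empirical-formula mass = 77.11 g/mol; 154 ÷ 77.11 ≈ 2, so the molecular formula is C12H10.

C12H10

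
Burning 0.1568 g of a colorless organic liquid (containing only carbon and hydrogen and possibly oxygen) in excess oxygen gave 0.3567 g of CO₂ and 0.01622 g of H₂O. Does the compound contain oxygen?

yes

mol C = 0.3567 g CO₂ ÷ 44.009 g/mol = 0.0081052 mol
mol H = 2 × 0.01622 g H₂O ÷ 18.015 g/mol = 0.0018007 mol
C and H account for only 0.099166 g of the 0.1568 g sample; the remaining 0.057634 g must be oxygen.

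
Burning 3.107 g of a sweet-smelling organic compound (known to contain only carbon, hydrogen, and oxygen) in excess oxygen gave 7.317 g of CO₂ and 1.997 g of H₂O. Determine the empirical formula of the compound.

C3H4O

mol C = 7.317 g CO₂ ÷ 44.009 g/mol = 0.16626 mol
mol H = 2 × 1.997 g H₂O ÷ 18.015 g/mol = 0.22170 mol
mass O = 3.107 − (1.9970 + 0.22348) = 0.88656 g → mol O = 0.88656 ÷ 15.999 = 0.055413 mol
Divide by the smallest (0.055413 mol): C 3.000, H 4.001, O 1.000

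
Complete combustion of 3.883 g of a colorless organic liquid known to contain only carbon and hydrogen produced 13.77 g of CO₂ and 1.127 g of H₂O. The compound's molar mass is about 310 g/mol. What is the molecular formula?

mol C = 13.77 g CO₂ ÷ 44.009 g/mol = 0.31289 mol
mol H = 2 × 1.127 g H₂O ÷ 18.015 g/mol = 0.12512 mol
Divide by the smallest (0.12512 mol): C 2.501, H 1.000
Multiplying each by 2 gives whole numbers: C 5.00, H 2.00
Empirical formula: C5H2
Empirical-formula mass = 62.07 g/mol; 310 ÷ 62.07 ≈ 5, so the molecular formula is C25H10.

C25H10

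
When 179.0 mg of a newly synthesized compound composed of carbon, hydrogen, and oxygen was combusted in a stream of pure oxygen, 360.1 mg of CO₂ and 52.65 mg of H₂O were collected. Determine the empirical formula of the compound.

C7H5O4

mol C = 0.3601 g CO₂ ÷ 44.009 g/mol = 0.0081824 mol
mol H = 2 × 0.05265 g H₂O ÷ 18.015 g/mol = 0.0058451 mol
mass O = 0.1790 − (0.098279 + 0.0058919) = 0.074829 g → mol O = 0.074829 ÷ 15.999 = 0.0046771 mol
Divide by the smallest (0.0046771 mol): C 1.749, H 1.250, O 1.000
Multiplying each by 4 gives whole numbers: C 7.00, H 5.00, O 4.00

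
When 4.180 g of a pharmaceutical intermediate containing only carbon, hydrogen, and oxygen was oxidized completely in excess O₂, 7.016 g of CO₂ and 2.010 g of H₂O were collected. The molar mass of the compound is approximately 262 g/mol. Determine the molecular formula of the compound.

C10H14O8

mol C = 7.016 g CO₂ ÷ 44.009 g/mol = 0.15942 mol
mol H = 2 × 2.010 g H₂O ÷ 18.015 g/mol = 0.22315 mol
mass O = 4.180 − (1.9148 + 0.22493) = 2.0403 g → mol O = 2.0403 ÷ 15.999 = 0.12752 mol
Divide by the smallest (0.12752 mol): C 1.250, H 1.750, O 1.000
Multiplying each by 4 gives whole numbers: C 5.00, H 7.00, O 4.00
Empirical formula: C5H7O4
Empirical-formula mass = 131.11 g/mol; 262 ÷ 131.11 ≈ 2, so the molecular formula is C10H14O8.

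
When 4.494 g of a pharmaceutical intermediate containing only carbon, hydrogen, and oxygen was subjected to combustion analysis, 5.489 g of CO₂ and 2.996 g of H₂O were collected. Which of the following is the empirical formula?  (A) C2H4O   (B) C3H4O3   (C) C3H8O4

mol C = 5.489 g CO₂ ÷ 44.009 g/mol = 0.12472 mol
mol H = 2 × 2.996 g H₂O ÷ 18.015 g/mol = 0.33261 mol
mass O = 4.494 − (1.4981 + 0.33527) = 2.6607 g → mol O = 2.6607 ÷ 15.999 = 0.16630 mol
Divide by the smallest (0.12472 mol): C 1.000, H 2.667, O 1.333
Multiplying each by 3 gives whole numbers: C 3.00, H 8.00, O 4.00

(C) C3H8O4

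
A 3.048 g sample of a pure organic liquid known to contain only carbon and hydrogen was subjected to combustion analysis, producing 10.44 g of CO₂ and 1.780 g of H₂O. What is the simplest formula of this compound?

mol C = 10.44 g CO₂ ÷ 44.009 g/mol = 0.23722 mol
mol H = 2 × 1.780 g H₂O ÷ 18.015 g/mol = 0.19761 mol
Divide by the smallest (0.19761 mol): C 1.200, H 1.000
Multiplying each by 5 gives whole numbers: C 6.00, H 5.00

C6H5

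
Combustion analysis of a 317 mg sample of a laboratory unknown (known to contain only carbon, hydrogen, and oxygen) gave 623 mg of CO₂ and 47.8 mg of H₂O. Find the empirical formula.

mol C = 0.623 g CO₂ ÷ 44.009 g/mol = 0.01416 mol
mol H = 2 × 0.0478 g H₂O ÷ 18.015 g/mol = 0.005307 mol
mass O = 0.317 − (0.1700 + 0.005349) = 0.1416 g → mol O = 0.1416 ÷ 15.999 = 0.008852 mol
Divide by the smallest (0.005307 mol): C 2.668, H 1.000, O 1.668
Multiplying each by 3 gives whole numbers: C 8.00, H 3.00, O 5.00

C8H3O5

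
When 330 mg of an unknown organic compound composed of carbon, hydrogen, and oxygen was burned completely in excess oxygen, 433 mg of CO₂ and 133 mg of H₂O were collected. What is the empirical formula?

C4H6O5

mol C = 0.433 g CO₂ ÷ 44.009 g/mol = 0.009839 mol
mol H = 2 × 0.133 g H₂O ÷ 18.015 g/mol = 0.01477 mol
mass O = 0.330 − (0.1182 + 0.01488) = 0.1969 g → mol O = 0.1969 ÷ 15.999 = 0.01231 mol
Divide by the smallest (0.009839 mol): C 1.000, H 1.501, O 1.251
Multiplying each by 4 gives whole numbers: C 4.00, H 6.00, O 5.00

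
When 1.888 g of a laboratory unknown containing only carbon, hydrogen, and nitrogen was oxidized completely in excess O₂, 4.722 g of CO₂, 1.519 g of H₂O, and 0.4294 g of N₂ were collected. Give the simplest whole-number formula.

mol C = 4.722 g CO₂ ÷ 44.009 g/mol = 0.10730 mol
mol H = 2 × 1.519 g H₂O ÷ 18.015 g/mol = 0.16864 mol
mol N = 2 × 0.4294 g N₂ ÷ 28.014 g/mol = 0.030656 mol
Divide by the smallest (0.030656 mol): C 3.500, H 5.501, N 1.000
Multiplying each by 2 gives whole numbers: C 7.00, H 11.00, N 2.00

C7H11N2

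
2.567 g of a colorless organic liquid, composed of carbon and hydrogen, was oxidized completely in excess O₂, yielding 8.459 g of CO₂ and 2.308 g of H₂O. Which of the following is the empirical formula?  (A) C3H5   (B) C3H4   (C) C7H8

(B) C3H4

mol C = 8.459 g CO₂ ÷ 44.009 g/mol = 0.19221 mol
mol H = 2 × 2.308 g H₂O ÷ 18.015 g/mol = 0.25623 mol
Divide by the smallest (0.19221 mol): C 1.000, H 1.333
Multiplying each by 3 gives whole numbers: C 3.00, H 4.00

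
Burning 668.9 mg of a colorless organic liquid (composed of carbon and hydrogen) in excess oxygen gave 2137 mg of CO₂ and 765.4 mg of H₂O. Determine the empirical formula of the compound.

mol C = 2.137 g CO₂ ÷ 44.009 g/mol = 0.048558 mol
mol H = 2 × 0.7654 g H₂O ÷ 18.015 g/mol = 0.084974 mol
Divide by the smallest (0.048558 mol): C 1.000, H 1.750
Multiplying each by 4 gives whole numbers: C 4.00, H 7.00

C4H7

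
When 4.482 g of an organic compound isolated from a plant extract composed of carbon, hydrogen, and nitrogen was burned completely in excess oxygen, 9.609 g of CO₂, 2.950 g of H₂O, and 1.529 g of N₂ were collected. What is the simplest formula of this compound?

C2H3N

mol C = 9.609 g CO₂ ÷ 44.009 g/mol = 0.21834 mol
mol H = 2 × 2.950 g H₂O ÷ 18.015 g/mol = 0.32750 mol
mol N = 2 × 1.529 g N₂ ÷ 28.014 g/mol = 0.10916 mol
Divide by the smallest (0.10916 mol): C 2.000, H 3.000, N 1.000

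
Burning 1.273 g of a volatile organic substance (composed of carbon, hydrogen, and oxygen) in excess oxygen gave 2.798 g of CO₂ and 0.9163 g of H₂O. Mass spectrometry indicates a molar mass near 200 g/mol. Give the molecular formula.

C10H16O4

mol C = 2.798 g CO₂ ÷ 44.009 g/mol = 0.063578 mol
mol H = 2 × 0.9163 g H₂O ÷ 18.015 g/mol = 0.10173 mol
mass O = 1.273 − (0.76363 + 0.10254) = 0.40683 g → mol O = 0.40683 ÷ 15.999 = 0.025428 mol
Divide by the smallest (0.025428 mol): C 2.500, H 4.001, O 1.000
Multiplying each by 2 gives whole numbers: C 5.00, H 8.00, O 2.00
Empirical formula: C5H8O2
Empirical-formula mass = 100.12 g/mol; 200 ÷ 100.12 ≈ 2, so the molecular formula is C10H16O4.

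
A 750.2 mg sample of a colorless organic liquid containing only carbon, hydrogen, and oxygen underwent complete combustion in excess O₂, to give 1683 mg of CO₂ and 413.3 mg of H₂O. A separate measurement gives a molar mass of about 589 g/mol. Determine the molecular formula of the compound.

C30H36O12

mol C = 1.683 g CO₂ ÷ 44.009 g/mol = 0.038242 mol
mol H = 2 × 0.4133 g H₂O ÷ 18.015 g/mol = 0.045884 mol
mass O = 0.7502 − (0.45933 + 0.046251) = 0.24462 g → mol O = 0.24462 ÷ 15.999 = 0.015290 mol
Divide by the smallest (0.015290 mol): C 2.501, H 3.001, O 1.000
Multiplying each by 2 gives whole numbers: C 5.00, H 6.00, O 2.00
Empirical formula: C5H6O2
Empirical-formula mass = 98.10 g/mol; 589 ÷ 98.10 ≈ 6, so the molecular formula is C30H36O12.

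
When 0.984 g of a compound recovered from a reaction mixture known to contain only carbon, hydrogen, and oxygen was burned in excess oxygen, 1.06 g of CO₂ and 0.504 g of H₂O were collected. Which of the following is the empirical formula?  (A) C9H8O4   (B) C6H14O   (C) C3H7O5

mol C = 1.06 g CO₂ ÷ 44.009 g/mol = 0.02409 mol
mol H = 2 × 0.504 g H₂O ÷ 18.015 g/mol = 0.05595 mol
mass O = 0.984 − (0.2893 + 0.05640) = 0.6383 g → mol O = 0.6383 ÷ 15.999 = 0.03990 mol
Divide by the smallest (0.02409 mol): C 1.000, H 2.323, O 1.656
Multiplying each by 3 gives whole numbers: C 3.00, H 6.97, O 4.97

(C) C3H7O5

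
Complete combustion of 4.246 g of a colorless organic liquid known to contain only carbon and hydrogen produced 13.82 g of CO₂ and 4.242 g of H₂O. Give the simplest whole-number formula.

C2H3

mol C = 13.82 g CO₂ ÷ 44.009 g/mol = 0.31403 mol
mol H = 2 × 4.242 g H₂O ÷ 18.015 g/mol = 0.47094 mol
Divide by the smallest (0.31403 mol): C 1.000, H 1.500
Multiplying each by 2 gives whole numbers: C 2.00, H 3.00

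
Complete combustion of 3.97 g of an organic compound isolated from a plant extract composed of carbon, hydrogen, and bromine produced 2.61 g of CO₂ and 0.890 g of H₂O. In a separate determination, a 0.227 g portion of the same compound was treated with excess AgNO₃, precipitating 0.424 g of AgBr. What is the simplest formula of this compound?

C3H5Br2

mol C = 2.61 g CO₂ ÷ 44.009 g/mol = 0.05931 mol
mol H = 2 × 0.890 g H₂O ÷ 18.015 g/mol = 0.09881 mol
From the AgBr data: mol Br per gram of compound = (0.424 ÷ 187.772) ÷ 0.227 = 0.009947 mol/g, so in the 3.97 g combustion sample mol Br = 0.03949 mol
Divide by the smallest (0.03949 mol): C 1.502, H 2.502, Br 1.000
Multiplying each by 2 gives whole numbers: C 3.00, H 5.00, Br 2.00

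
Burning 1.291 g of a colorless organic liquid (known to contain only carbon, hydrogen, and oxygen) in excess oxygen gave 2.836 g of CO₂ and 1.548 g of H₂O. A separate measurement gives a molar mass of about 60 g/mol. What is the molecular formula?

C3H8O

mol C = 2.836 g CO₂ ÷ 44.009 g/mol = 0.064441 mol
mol H = 2 × 1.548 g H₂O ÷ 18.015 g/mol = 0.17186 mol
mass O = 1.291 − (0.77401 + 0.17323) = 0.34376 g → mol O = 0.34376 ÷ 15.999 = 0.021487 mol
Divide by the smallest (0.021487 mol): C 2.999, H 7.998, O 1.000
Empirical formula: C3H8O
Empirical-formula mass = 60.10 g/mol; 60 ÷ 60.10 ≈ 1, so the molecular formula is C3H8O.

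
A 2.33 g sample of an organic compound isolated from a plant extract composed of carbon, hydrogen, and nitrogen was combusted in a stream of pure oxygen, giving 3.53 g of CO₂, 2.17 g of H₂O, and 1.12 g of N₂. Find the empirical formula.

CH3N

mol C = 3.53 g CO₂ ÷ 44.009 g/mol = 0.08021 mol
mol H = 2 × 2.17 g H₂O ÷ 18.015 g/mol = 0.2409 mol
mol N = 2 × 1.12 g N₂ ÷ 28.014 g/mol = 0.07996 mol
Divide by the smallest (0.07996 mol): C 1.003, H 3.013, N 1.000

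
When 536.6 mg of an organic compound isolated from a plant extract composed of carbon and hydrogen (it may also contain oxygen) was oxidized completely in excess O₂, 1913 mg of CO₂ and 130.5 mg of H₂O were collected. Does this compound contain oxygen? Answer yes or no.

no

mol C = 1.913 g CO₂ ÷ 44.009 g/mol = 0.043468 mol
mol H = 2 × 0.1305 g H₂O ÷ 18.015 g/mol = 0.014488 mol
C and H together account for 0.53670 g — essentially the entire 0.5366 g sample — so the compound contains no oxygen.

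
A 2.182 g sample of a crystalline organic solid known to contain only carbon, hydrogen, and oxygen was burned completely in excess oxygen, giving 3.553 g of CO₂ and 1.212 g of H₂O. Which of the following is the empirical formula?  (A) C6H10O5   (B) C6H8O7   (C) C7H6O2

mol C = 3.553 g CO₂ ÷ 44.009 g/mol = 0.080733 mol
mol H = 2 × 1.212 g H₂O ÷ 18.015 g/mol = 0.13455 mol
mass O = 2.182 − (0.96969 + 0.13563) = 1.0767 g → mol O = 1.0767 ÷ 15.999 = 0.067297 mol
Divide by the smallest (0.067297 mol): C 1.200, H 1.999, O 1.000
Multiplying each by 5 gives whole numbers: C 6.00, H 10.00, O 5.00

(A) C6H10O5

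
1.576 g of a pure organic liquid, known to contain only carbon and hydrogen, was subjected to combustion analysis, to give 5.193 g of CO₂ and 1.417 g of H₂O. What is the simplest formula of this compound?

C3H4

mol C = 5.193 g CO₂ ÷ 44.009 g/mol = 0.11800 mol
mol H = 2 × 1.417 g H₂O ÷ 18.015 g/mol = 0.15731 mol
Divide by the smallest (0.11800 mol): C 1.000, H 1.333
Multiplying each by 3 gives whole numbers: C 3.00, H 4.00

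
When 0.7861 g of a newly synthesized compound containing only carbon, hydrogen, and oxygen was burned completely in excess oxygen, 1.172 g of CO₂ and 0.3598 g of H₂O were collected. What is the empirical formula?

C2H3O2

mol C = 1.172 g CO₂ ÷ 44.009 g/mol = 0.026631 mol
mol H = 2 × 0.3598 g H₂O ÷ 18.015 g/mol = 0.039944 mol
mass O = 0.7861 − (0.31986 + 0.040264) = 0.42597 g → mol O = 0.42597 ÷ 15.999 = 0.026625 mol
Divide by the smallest (0.026625 mol): C 1.000, H 1.500, O 1.000
Multiplying each by 2 gives whole numbers: C 2.00, H 3.00, O 2.00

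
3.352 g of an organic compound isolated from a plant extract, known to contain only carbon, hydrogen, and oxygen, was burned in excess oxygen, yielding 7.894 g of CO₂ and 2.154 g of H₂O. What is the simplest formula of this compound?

C3H4O

mol C = 7.894 g CO₂ ÷ 44.009 g/mol = 0.17937 mol
mol H = 2 × 2.154 g H₂O ÷ 18.015 g/mol = 0.23913 mol
mass O = 3.352 − (2.1544 + 0.24105) = 0.95651 g → mol O = 0.95651 ÷ 15.999 = 0.059786 mol
Divide by the smallest (0.059786 mol): C 3.000, H 4.000, O 1.000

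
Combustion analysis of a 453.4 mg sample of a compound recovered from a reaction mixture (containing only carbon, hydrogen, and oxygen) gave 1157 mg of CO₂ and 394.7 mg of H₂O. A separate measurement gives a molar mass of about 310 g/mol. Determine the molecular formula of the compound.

C18H30O4

mol C = 1.157 g CO₂ ÷ 44.009 g/mol = 0.026290 mol
mol H = 2 × 0.3947 g H₂O ÷ 18.015 g/mol = 0.043819 mol
mass O = 0.4534 − (0.31577 + 0.044170) = 0.093460 g → mol O = 0.093460 ÷ 15.999 = 0.0058416 mol
Divide by the smallest (0.0058416 mol): C 4.500, H 7.501, O 1.000
Multiplying each by 2 gives whole numbers: C 9.00, H 15.00, O 2.00
Empirical formula: C9H15O2
Empirical-formula mass = 155.22 g/mol; 310 ÷ 155.22 ≈ 2, so the molecular formula is C18H30O4.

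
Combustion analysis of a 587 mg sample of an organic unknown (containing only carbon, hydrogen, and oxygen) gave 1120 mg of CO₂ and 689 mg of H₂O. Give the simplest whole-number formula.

mol C = 1.12 g CO₂ ÷ 44.009 g/mol = 0.02545 mol
mol H = 2 × 0.689 g H₂O ÷ 18.015 g/mol = 0.07649 mol
mass O = 0.587 − (0.3057 + 0.07710) = 0.2042 g → mol O = 0.2042 ÷ 15.999 = 0.01276 mol
Divide by the smallest (0.01276 mol): C 1.994, H 5.992, O 1.000

C2H6O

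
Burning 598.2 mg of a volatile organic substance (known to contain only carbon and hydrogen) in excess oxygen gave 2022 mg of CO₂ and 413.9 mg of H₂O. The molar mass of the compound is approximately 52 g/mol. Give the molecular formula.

mol C = 2.022 g CO₂ ÷ 44.009 g/mol = 0.045945 mol
mol H = 2 × 0.4139 g H₂O ÷ 18.015 g/mol = 0.045951 mol
Divide by the smallest (0.045945 mol): C 1.000, H 1.000
Empirical formula: CH
Empirical-formula mass = 13.02 g/mol; 52 ÷ 13.02 ≈ 4, so the molecular formula is C4H4.

C4H4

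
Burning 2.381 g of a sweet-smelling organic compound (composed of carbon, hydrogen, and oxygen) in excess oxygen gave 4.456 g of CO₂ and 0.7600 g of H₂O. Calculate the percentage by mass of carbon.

mol C = 4.456 g CO₂ ÷ 44.009 g/mol = 0.10125 mol
mol H = 2 × 0.7600 g H₂O ÷ 18.015 g/mol = 0.084374 mol
mass O = 2.381 − (1.2161 + 0.085049) = 1.0798 g → mol O = 1.0798 ÷ 15.999 = 0.067493 mol
mass % C = 1.2161 g ÷ 2.381 g × 100%

51.08%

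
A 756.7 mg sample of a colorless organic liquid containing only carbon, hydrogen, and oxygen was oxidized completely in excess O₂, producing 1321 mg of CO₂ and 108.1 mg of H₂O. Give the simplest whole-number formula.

mol C = 1.321 g CO₂ ÷ 44.009 g/mol = 0.030017 mol
mol H = 2 × 0.1081 g H₂O ÷ 18.015 g/mol = 0.012001 mol
mass O = 0.7567 − (0.36053 + 0.012097) = 0.38407 g → mol O = 0.38407 ÷ 15.999 = 0.024006 mol
Divide by the smallest (0.012001 mol): C 2.501, H 1.000, O 2.000
Multiplying each by 2 gives whole numbers: C 5.00, H 2.00, O 4.00

C5H2O4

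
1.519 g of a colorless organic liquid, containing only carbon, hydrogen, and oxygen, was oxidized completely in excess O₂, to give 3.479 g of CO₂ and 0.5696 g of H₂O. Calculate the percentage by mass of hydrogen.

4.20%

mol C = 3.479 g CO₂ ÷ 44.009 g/mol = 0.079052 mol
mol H = 2 × 0.5696 g H₂O ÷ 18.015 g/mol = 0.063236 mol
mass O = 1.519 − (0.94949 + 0.063742) = 0.50576 g → mol O = 0.50576 ÷ 15.999 = 0.031612 mol
mass % H = 0.063742 g ÷ 1.519 g × 100%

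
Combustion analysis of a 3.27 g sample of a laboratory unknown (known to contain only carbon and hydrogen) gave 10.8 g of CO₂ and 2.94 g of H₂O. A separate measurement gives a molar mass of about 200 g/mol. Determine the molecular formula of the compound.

C15H20

mol C = 10.8 g CO₂ ÷ 44.009 g/mol = 0.2454 mol
mol H = 2 × 2.94 g H₂O ÷ 18.015 g/mol = 0.3264 mol
Divide by the smallest (0.2454 mol): C 1.000, H 1.330
Multiplying each by 3 gives whole numbers: C 3.00, H 3.99
Empirical formula: C3H4
Empirical-formula mass = 40.06 g/mol; 200 ÷ 40.06 ≈ 5, so the molecular formula is C15H20.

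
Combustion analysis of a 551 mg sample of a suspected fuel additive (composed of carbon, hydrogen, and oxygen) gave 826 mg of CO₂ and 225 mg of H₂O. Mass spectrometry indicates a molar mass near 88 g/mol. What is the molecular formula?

C3H4O3

mol C = 0.826 g CO₂ ÷ 44.009 g/mol = 0.01877 mol
mol H = 2 × 0.225 g H₂O ÷ 18.015 g/mol = 0.02498 mol
mass O = 0.551 − (0.2254 + 0.02518) = 0.3004 g → mol O = 0.3004 ÷ 15.999 = 0.01878 mol
Divide by the smallest (0.01877 mol): C 1.000, H 1.331, O 1.000
Multiplying each by 3 gives whole numbers: C 3.00, H 3.99, O 3.00
Empirical formula: C3H4O3
Empirical-formula mass = 88.06 g/mol; 88 ÷ 88.06 ≈ 1, so the molecular formula is C3H4O3.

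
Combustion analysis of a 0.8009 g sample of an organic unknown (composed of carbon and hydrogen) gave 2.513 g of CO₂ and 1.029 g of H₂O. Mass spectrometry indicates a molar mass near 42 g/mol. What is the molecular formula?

C3H6

mol C = 2.513 g CO₂ ÷ 44.009 g/mol = 0.057102 mol
mol H = 2 × 1.029 g H₂O ÷ 18.015 g/mol = 0.11424 mol
Divide by the smallest (0.057102 mol): C 1.000, H 2.001
Empirical formula: CH2
Empirical-formula mass = 14.03 g/mol; 42 ÷ 14.03 ≈ 3, so the molecular formula is C3H6.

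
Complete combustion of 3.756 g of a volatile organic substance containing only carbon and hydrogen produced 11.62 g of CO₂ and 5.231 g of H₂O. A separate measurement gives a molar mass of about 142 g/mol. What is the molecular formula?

mol C = 11.62 g CO₂ ÷ 44.009 g/mol = 0.26404 mol
mol H = 2 × 5.231 g H₂O ÷ 18.015 g/mol = 0.58074 mol
Divide by the smallest (0.26404 mol): C 1.000, H 2.199
Multiplying each by 5 gives whole numbers: C 5.00, H 11.00
Empirical formula: C5H11
Empirical-formula mass = 71.14 g/mol; 142 ÷ 71.14 ≈ 2, so the molecular formula is C10H22.

C10H22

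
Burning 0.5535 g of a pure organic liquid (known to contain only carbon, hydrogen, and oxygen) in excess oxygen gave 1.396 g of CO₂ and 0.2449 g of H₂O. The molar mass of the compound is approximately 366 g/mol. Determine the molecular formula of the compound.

C21H18O6

mol C = 1.396 g CO₂ ÷ 44.009 g/mol = 0.031721 mol
mol H = 2 × 0.2449 g H₂O ÷ 18.015 g/mol = 0.027188 mol
mass O = 0.5535 − (0.38100 + 0.027406) = 0.14510 g → mol O = 0.14510 ÷ 15.999 = 0.0090690 mol
Divide by the smallest (0.0090690 mol): C 3.498, H 2.998, O 1.000
Multiplying each by 2 gives whole numbers: C 7.00, H 6.00, O 2.00
Empirical formula: C7H6O2
Empirical-formula mass = 122.12 g/mol; 366 ÷ 122.12 ≈ 3, so the molecular formula is C21H18O6.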